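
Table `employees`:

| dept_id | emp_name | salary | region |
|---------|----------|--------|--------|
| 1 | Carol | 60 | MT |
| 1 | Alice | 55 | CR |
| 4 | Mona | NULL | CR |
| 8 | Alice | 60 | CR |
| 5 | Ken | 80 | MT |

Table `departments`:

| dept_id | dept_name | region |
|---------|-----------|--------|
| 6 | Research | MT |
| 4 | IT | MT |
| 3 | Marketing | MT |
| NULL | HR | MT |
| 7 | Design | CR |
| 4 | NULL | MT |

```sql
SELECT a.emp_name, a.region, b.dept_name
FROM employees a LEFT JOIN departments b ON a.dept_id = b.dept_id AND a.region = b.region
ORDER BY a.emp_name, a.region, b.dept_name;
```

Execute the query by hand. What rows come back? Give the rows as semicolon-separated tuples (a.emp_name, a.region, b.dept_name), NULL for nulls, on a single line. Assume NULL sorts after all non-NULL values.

(Alice, CR, NULL); (Alice, CR, NULL); (Carol, MT, NULL); (Ken, MT, NULL); (Mona, CR, NULL)

LEFT JOIN keeps every row from `employees`; unmatched rows get NULL for `departments`'s columns.
Matching on a.dept_id = b.dept_id AND a.region = b.region. A NULL in a compared column never satisfies the condition.
- a[0] dept_id=1, region=MT → no match; kept with NULLs on the b side.
- a[1] dept_id=1, region=CR → no match; kept with NULLs on the b side.
- a[2] dept_id=4, region=CR → no match; kept with NULLs on the b side.
- a[3] dept_id=8, region=CR → no match; kept with NULLs on the b side.
- a[4] dept_id=5, region=MT → no match; kept with NULLs on the b side.
After projecting and ordering:
a.emp_name | a.region | b.dept_name
Alice | CR | NULL
Alice | CR | NULL
Carol | MT | NULL
Ken | MT | NULL
Mona | CR | NULL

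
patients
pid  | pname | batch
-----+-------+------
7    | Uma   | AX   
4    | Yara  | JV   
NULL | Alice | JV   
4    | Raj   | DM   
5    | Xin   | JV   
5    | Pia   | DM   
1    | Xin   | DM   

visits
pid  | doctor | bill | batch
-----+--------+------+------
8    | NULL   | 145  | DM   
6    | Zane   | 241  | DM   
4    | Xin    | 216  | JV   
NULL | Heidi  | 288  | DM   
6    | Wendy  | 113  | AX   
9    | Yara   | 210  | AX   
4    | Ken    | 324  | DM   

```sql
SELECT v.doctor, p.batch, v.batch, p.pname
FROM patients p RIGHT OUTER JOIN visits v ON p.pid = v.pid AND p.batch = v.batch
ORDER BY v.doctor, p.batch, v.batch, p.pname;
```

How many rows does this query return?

RIGHT JOIN keeps every row from `visits`; unmatched rows get NULL for `patients`'s columns.
Matching on p.pid = v.pid AND p.batch = v.batch. A NULL in a compared column never satisfies the condition.
Matched pairs: 2; unmatched v rows kept: 5.
Total: 2 matched + 5 padded = 7 rows.

7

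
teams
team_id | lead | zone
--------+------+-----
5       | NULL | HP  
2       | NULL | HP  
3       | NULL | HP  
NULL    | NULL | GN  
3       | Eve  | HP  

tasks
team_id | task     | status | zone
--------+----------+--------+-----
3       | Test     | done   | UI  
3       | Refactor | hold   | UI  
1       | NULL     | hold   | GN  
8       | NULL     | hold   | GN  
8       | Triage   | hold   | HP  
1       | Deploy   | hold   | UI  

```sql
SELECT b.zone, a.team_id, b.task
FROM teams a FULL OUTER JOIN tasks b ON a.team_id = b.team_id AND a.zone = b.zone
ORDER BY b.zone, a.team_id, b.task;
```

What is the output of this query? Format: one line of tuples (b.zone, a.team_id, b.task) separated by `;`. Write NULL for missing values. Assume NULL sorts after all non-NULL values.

FULL OUTER JOIN keeps every row from both sides; unmatched rows get NULL for the other side's columns.
Matching on a.team_id = b.team_id AND a.zone = b.zone. A NULL in a compared column never satisfies the condition.
- a row (team_id=5, zone=HP): no match → kept, b columns NULL.
- a row (team_id=2, zone=HP): no match → kept, b columns NULL.
- a row (team_id=3, zone=HP): no match → kept, b columns NULL.
- a row (team_id=NULL, zone=GN): no match → kept, b columns NULL.
- a row (team_id=3, zone=HP): no match → kept, b columns NULL.
- 6 row(s) from b found no a partner → padded with NULL.

(GN, NULL, NULL); (GN, NULL, NULL); (HP, NULL, Triage); (UI, NULL, Deploy); (UI, NULL, Refactor); (UI, NULL, Test); (NULL, 2, NULL); (NULL, 3, NULL); (NULL, 3, NULL); (NULL, 5, NULL); (NULL, NULL, NULL)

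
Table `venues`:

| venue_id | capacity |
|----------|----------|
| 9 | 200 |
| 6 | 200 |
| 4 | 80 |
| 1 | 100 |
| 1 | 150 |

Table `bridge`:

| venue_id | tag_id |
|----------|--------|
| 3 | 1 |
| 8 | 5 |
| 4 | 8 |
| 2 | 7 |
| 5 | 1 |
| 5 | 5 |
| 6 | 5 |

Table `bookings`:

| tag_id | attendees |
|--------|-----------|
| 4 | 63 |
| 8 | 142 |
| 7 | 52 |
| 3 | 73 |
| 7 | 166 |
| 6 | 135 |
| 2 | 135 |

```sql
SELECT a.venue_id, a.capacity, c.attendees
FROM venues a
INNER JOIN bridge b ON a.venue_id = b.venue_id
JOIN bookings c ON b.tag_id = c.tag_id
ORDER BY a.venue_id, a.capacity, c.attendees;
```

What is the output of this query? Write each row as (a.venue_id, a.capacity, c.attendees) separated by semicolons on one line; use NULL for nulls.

(4, 80, 142)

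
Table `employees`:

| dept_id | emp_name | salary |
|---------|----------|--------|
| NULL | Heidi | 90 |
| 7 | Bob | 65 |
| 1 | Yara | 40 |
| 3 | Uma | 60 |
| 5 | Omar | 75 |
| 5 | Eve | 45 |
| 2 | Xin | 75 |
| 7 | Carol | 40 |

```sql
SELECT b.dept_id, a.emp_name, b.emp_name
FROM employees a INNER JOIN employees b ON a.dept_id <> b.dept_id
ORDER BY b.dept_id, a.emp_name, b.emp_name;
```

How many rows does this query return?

INNER JOIN keeps only pairs where the ON condition holds.
Matching on a.dept_id <> b.dept_id. A NULL in a compared column never satisfies the condition.
- a[0] dept_id=NULL → no match; dropped.
- a[1] dept_id=7 → 5 match(es) in b → 5 row(s).
- a[2] dept_id=1 → 6 match(es) in b → 6 row(s).
- a[3] dept_id=3 → 6 match(es) in b → 6 row(s).
- a[4] dept_id=5 → 5 match(es) in b → 5 row(s).
- a[5] dept_id=5 → 5 match(es) in b → 5 row(s).
- a[6] dept_id=2 → 6 match(es) in b → 6 row(s).
- a[7] dept_id=7 → 5 match(es) in b → 5 row(s).
Total: 38 rows.

38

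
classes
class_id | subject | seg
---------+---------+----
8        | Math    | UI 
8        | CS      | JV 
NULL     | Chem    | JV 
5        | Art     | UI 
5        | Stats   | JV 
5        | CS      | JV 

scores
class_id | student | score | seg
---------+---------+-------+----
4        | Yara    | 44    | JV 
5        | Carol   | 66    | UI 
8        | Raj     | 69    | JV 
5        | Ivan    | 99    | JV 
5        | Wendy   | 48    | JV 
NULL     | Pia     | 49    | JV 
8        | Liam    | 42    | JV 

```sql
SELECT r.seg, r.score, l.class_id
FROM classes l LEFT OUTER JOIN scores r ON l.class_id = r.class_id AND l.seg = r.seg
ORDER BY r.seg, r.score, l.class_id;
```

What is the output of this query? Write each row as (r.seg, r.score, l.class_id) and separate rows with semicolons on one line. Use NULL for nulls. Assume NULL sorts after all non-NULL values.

LEFT JOIN keeps every row from `classes`; unmatched rows get NULL for `scores`'s columns.
Matching on l.class_id = r.class_id AND l.seg = r.seg. A NULL in a compared column never satisfies the condition.
- l[0] class_id=8, seg=UI → no match; kept with NULLs on the r side.
- l[1] class_id=8, seg=JV → 2 match(es) in r → 2 row(s).
- l[2] class_id=NULL, seg=JV → no match; kept with NULLs on the r side.
- l[3] class_id=5, seg=UI → 1 match(es) in r → 1 row(s).
- l[4] class_id=5, seg=JV → 2 match(es) in r → 2 row(s).
- l[5] class_id=5, seg=JV → 2 match(es) in r → 2 row(s).
After projecting and ordering:
r.seg | r.score | l.class_id
JV | 42 | 8
JV | 48 | 5
JV | 48 | 5
JV | 69 | 8
JV | 99 | 5
JV | 99 | 5
UI | 66 | 5
NULL | NULL | 8
NULL | NULL | NULL

(JV, 42, 8); (JV, 48, 5); (JV, 48, 5); (JV, 69, 8); (JV, 99, 5); (JV, 99, 5); (UI, 66, 5); (NULL, NULL, 8); (NULL, NULL, NULL)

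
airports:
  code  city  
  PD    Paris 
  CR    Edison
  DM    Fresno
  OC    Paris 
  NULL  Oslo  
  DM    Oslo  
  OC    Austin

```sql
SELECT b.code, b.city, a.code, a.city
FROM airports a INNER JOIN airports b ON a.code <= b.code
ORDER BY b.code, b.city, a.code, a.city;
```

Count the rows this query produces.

INNER JOIN keeps only pairs where the ON condition holds.
Matching on a.code <= b.code. A NULL in a compared column never satisfies the condition.
Matched pairs: 23.
Total: 23 rows.

23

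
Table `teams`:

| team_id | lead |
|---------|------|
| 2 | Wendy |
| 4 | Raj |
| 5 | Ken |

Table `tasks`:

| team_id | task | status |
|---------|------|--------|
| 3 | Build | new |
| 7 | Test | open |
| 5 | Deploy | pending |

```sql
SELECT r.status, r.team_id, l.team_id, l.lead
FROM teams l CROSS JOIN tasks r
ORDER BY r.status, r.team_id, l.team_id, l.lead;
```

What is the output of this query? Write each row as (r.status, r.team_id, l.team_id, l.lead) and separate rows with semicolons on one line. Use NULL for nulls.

(new, 3, 2, Wendy); (new, 3, 4, Raj); (new, 3, 5, Ken); (open, 7, 2, Wendy); (open, 7, 4, Raj); (open, 7, 5, Ken); (pending, 5, 2, Wendy); (pending, 5, 4, Raj); (pending, 5, 5, Ken)

CROSS JOIN pairs every row of `teams` with every row of `tasks`: 3 × 3 = 9 rows.
After projecting and ordering:
r.status | r.team_id | l.team_id | l.lead
new | 3 | 2 | Wendy
new | 3 | 4 | Raj
new | 3 | 5 | Ken
open | 7 | 2 | Wendy
open | 7 | 4 | Raj
open | 7 | 5 | Ken
pending | 5 | 2 | Wendy
pending | 5 | 4 | Raj
pending | 5 | 5 | Ken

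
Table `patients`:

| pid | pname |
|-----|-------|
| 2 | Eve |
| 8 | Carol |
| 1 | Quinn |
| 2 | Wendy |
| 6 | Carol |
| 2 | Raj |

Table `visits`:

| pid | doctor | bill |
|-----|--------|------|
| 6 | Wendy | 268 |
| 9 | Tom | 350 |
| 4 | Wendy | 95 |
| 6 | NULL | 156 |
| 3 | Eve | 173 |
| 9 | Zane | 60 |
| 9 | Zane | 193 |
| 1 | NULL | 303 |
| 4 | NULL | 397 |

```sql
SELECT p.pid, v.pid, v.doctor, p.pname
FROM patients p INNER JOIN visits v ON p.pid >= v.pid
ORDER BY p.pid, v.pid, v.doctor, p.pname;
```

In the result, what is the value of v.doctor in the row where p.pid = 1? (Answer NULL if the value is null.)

INNER JOIN keeps only pairs where the ON condition holds.
Matching on p.pid >= v.pid.
- p (pid=2) pairs with 1 row(s) of v.
- p (pid=8) pairs with 6 row(s) of v.
- p (pid=1) pairs with 1 row(s) of v.
- p (pid=2) pairs with 1 row(s) of v.
- p (pid=6) pairs with 6 row(s) of v.
- p (pid=2) pairs with 1 row(s) of v.

NULL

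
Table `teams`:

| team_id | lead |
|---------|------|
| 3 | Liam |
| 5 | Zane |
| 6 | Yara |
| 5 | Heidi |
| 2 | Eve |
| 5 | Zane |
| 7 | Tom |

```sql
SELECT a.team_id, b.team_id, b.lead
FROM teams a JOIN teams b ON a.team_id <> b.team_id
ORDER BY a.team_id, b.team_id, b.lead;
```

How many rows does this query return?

INNER JOIN keeps only pairs where the ON condition holds.
Matching on a.team_id <> b.team_id.
- a (team_id=3) pairs with 6 row(s) of b.
- a (team_id=5) pairs with 4 row(s) of b.
- a (team_id=6) pairs with 6 row(s) of b.
- a (team_id=5) pairs with 4 row(s) of b.
- a (team_id=2) pairs with 6 row(s) of b.
- a (team_id=5) pairs with 4 row(s) of b.
- a (team_id=7) pairs with 6 row(s) of b.
Total: 36 rows.

36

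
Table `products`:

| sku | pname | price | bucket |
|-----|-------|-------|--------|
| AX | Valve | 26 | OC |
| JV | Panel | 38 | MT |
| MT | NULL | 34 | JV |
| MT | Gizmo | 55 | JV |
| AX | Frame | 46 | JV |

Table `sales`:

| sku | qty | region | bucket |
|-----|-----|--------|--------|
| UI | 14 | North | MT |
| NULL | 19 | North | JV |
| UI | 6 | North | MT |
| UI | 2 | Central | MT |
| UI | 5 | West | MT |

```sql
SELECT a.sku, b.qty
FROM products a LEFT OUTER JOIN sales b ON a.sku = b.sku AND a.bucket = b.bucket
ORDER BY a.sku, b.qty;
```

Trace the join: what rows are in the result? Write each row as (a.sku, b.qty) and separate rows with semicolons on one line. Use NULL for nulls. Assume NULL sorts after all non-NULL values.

LEFT JOIN keeps every row from `products`; unmatched rows get NULL for `sales`'s columns.
Matching on a.sku = b.sku AND a.bucket = b.bucket. A NULL in a compared column never satisfies the condition.
Matched pairs: 0; unmatched a rows kept: 5.

(AX, NULL); (AX, NULL); (JV, NULL); (MT, NULL); (MT, NULL)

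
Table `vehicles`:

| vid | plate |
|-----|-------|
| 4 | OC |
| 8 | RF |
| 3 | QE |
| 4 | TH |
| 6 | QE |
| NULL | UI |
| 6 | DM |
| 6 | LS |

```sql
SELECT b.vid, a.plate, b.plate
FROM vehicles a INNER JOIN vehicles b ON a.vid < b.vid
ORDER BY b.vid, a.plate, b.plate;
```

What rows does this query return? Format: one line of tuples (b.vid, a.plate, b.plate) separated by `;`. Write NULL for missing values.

(4, QE, OC); (4, QE, TH); (6, OC, DM); (6, OC, LS); (6, OC, QE); (6, QE, DM); (6, QE, LS); (6, QE, QE); (6, TH, DM); (6, TH, LS); (6, TH, QE); (8, DM, RF); (8, LS, RF); (8, OC, RF); (8, QE, RF); (8, QE, RF); (8, TH, RF)

INNER JOIN keeps only pairs where the ON condition holds.
Matching on a.vid < b.vid. A NULL in a compared column never satisfies the condition.
Matched pairs: 17.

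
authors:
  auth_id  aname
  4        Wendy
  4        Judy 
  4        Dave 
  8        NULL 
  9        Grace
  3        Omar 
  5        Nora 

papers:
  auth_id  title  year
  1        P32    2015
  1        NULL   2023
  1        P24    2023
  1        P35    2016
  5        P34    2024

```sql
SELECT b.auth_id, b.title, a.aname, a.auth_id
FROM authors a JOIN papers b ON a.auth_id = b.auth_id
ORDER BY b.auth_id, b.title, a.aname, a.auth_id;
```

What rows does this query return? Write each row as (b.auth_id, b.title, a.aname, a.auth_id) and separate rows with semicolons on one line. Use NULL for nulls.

INNER JOIN keeps only pairs where the ON condition holds.
Matching on a.auth_id = b.auth_id.
Matched pairs: 1.

(5, P34, Nora, 5)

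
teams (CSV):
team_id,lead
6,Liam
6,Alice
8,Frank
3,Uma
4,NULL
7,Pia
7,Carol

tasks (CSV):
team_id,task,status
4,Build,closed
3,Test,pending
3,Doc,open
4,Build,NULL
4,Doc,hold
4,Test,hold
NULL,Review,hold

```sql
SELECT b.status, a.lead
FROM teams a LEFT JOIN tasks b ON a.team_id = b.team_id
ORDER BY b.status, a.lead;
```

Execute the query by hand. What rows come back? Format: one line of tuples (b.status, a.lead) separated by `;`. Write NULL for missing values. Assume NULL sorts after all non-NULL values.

LEFT JOIN keeps every row from `teams`; unmatched rows get NULL for `tasks`'s columns.
Matching on a.team_id = b.team_id. A NULL in a compared column never satisfies the condition.
Matched pairs: 6; unmatched a rows kept: 5.

(closed, NULL); (hold, NULL); (hold, NULL); (open, Uma); (pending, Uma); (NULL, Alice); (NULL, Carol); (NULL, Frank); (NULL, Liam); (NULL, Pia); (NULL, NULL)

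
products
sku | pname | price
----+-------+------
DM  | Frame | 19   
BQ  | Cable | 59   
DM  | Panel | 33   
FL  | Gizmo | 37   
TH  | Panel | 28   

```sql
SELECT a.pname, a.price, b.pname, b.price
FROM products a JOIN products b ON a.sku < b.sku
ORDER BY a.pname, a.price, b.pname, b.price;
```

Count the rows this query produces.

INNER JOIN keeps only pairs where the ON condition holds.
Matching on a.sku < b.sku.
- a (sku=DM) pairs with 2 row(s) of b.
- a (sku=BQ) pairs with 4 row(s) of b.
- a (sku=DM) pairs with 2 row(s) of b.
- a (sku=FL) pairs with 1 row(s) of b.
- a (sku=TH) has no partner → excluded.
Total: 9 rows.

9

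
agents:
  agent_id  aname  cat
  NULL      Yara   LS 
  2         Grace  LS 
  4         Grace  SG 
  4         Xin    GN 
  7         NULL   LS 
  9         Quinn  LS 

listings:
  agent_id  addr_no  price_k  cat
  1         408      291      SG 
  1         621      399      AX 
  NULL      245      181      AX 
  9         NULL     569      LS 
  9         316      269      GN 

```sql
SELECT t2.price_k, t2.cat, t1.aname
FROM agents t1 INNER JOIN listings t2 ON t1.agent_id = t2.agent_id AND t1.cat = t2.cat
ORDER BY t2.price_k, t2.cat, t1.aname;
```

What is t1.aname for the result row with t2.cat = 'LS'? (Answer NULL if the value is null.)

Quinn

INNER JOIN keeps only pairs where the ON condition holds.
Matching on t1.agent_id = t2.agent_id AND t1.cat = t2.cat. A NULL in a compared column never satisfies the condition.
Matched pairs: 1.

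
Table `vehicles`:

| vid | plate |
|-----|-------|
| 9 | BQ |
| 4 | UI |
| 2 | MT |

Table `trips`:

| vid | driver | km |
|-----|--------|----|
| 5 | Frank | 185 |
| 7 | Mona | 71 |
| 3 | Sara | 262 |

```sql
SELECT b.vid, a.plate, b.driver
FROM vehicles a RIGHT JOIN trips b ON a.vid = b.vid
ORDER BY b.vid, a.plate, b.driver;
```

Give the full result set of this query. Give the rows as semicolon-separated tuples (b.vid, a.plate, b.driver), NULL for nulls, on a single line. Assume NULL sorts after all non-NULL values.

RIGHT JOIN keeps every row from `trips`; unmatched rows get NULL for `vehicles`'s columns.
Matching on a.vid = b.vid.
- a row (vid=9): no match.
- a row (vid=4): no match.
- a row (vid=2): no match.
- 3 b row(s) had no a match → kept, a columns NULL.
After projecting and ordering:
b.vid | a.plate | b.driver
3 | NULL | Sara
5 | NULL | Frank
7 | NULL | Mona

(3, NULL, Sara); (5, NULL, Frank); (7, NULL, Mona)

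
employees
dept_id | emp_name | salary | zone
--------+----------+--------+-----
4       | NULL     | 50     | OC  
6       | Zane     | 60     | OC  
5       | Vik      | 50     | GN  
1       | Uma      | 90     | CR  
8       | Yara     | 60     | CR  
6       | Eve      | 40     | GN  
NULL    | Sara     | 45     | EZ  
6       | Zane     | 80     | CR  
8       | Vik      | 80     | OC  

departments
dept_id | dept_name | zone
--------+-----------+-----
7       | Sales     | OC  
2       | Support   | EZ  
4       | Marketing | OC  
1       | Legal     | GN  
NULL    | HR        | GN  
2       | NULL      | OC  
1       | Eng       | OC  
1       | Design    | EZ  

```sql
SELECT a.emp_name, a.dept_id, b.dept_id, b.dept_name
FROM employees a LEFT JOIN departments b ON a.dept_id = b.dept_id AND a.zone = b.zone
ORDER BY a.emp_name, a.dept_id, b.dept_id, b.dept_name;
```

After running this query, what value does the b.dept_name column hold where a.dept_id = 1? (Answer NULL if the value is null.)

NULL

LEFT JOIN keeps every row from `employees`; unmatched rows get NULL for `departments`'s columns.
Matching on a.dept_id = b.dept_id AND a.zone = b.zone. A NULL in a compared column never satisfies the condition.
- a[0] dept_id=4, zone=OC → 1 match(es) in b → 1 row(s).
- a[1] dept_id=6, zone=OC → no match; kept with NULLs on the b side.
- a[2] dept_id=5, zone=GN → no match; kept with NULLs on the b side.
- a[3] dept_id=1, zone=CR → no match; kept with NULLs on the b side.
- a[4] dept_id=8, zone=CR → no match; kept with NULLs on the b side.
- a[5] dept_id=6, zone=GN → no match; kept with NULLs on the b side.
- a[6] dept_id=NULL, zone=EZ → no match; kept with NULLs on the b side.
- a[7] dept_id=6, zone=CR → no match; kept with NULLs on the b side.
- a[8] dept_id=8, zone=OC → no match; kept with NULLs on the b side.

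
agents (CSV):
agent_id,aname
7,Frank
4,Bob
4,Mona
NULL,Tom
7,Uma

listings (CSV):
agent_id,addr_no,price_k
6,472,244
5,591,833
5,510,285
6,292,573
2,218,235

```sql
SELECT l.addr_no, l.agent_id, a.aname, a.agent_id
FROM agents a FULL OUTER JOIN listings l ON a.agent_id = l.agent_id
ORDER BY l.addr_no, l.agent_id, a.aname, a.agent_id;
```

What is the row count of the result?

10

FULL OUTER JOIN keeps every row from both sides; unmatched rows get NULL for the other side's columns.
Matching on a.agent_id = l.agent_id. A NULL in a compared column never satisfies the condition.
Matched pairs: 0; unmatched a rows kept: 5; unmatched l rows kept: 5.
Total: 0 matched + 10 padded = 10 rows.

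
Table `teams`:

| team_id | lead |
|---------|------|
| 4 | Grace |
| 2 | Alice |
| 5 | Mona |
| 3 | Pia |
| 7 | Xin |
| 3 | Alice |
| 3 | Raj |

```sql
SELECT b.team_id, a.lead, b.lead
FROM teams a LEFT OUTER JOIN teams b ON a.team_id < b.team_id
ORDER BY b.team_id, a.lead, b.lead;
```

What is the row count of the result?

19

LEFT JOIN keeps every row from `teams a`; unmatched rows get NULL for `teams b`'s columns.
Matching on a.team_id < b.team_id.
Matched pairs: 18; unmatched a rows kept: 1.
Total: 18 matched + 1 padded = 19 rows.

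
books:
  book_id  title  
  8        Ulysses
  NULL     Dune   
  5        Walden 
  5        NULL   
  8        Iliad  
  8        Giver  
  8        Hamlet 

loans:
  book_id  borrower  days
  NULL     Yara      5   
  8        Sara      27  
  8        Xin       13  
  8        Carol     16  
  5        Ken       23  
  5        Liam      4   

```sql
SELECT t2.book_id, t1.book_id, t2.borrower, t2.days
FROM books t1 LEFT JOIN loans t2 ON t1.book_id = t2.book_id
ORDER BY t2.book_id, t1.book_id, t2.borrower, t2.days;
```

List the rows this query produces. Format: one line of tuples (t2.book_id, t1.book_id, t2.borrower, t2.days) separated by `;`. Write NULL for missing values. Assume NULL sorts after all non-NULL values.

(5, 5, Ken, 23); (5, 5, Ken, 23); (5, 5, Liam, 4); (5, 5, Liam, 4); (8, 8, Carol, 16); (8, 8, Carol, 16); (8, 8, Carol, 16); (8, 8, Carol, 16); (8, 8, Sara, 27); (8, 8, Sara, 27); (8, 8, Sara, 27); (8, 8, Sara, 27); (8, 8, Xin, 13); (8, 8, Xin, 13); (8, 8, Xin, 13); (8, 8, Xin, 13); (NULL, NULL, NULL, NULL)

LEFT JOIN keeps every row from `books`; unmatched rows get NULL for `loans`'s columns.
Matching on t1.book_id = t2.book_id. A NULL in a compared column never satisfies the condition.
- t1 (book_id=8) pairs with 3 row(s) of t2.
- t1 (book_id=NULL) has no partner → padded with NULL.
- t1 (book_id=5) pairs with 2 row(s) of t2.
- t1 (book_id=5) pairs with 2 row(s) of t2.
- t1 (book_id=8) pairs with 3 row(s) of t2.
- t1 (book_id=8) pairs with 3 row(s) of t2.
- t1 (book_id=8) pairs with 3 row(s) of t2.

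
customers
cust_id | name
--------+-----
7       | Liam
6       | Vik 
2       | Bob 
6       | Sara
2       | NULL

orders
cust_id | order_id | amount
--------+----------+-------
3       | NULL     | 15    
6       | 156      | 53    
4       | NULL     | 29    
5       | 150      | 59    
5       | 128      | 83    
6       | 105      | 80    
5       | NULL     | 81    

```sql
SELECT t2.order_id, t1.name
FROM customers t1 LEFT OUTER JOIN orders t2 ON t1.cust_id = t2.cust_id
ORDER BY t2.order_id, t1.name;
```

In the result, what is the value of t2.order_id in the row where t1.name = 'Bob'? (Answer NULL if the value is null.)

NULL

LEFT JOIN keeps every row from `customers`; unmatched rows get NULL for `orders`'s columns.
Matching on t1.cust_id = t2.cust_id.
Matched pairs: 4; unmatched t1 rows kept: 3.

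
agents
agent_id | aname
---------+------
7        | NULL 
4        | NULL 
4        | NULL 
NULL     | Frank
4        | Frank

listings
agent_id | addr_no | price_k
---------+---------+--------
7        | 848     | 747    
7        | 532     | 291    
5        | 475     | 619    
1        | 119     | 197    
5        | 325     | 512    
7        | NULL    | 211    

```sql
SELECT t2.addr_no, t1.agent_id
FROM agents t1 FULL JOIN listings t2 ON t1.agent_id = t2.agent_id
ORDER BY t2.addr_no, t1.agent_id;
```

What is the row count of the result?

10

FULL OUTER JOIN keeps every row from both sides; unmatched rows get NULL for the other side's columns.
Matching on t1.agent_id = t2.agent_id. A NULL in a compared column never satisfies the condition.
- t1 (agent_id=7) pairs with 3 row(s) of t2.
- t1 (agent_id=4) has no partner → padded with NULL.
- t1 (agent_id=4) has no partner → padded with NULL.
- t1 (agent_id=NULL) has no partner → padded with NULL.
- t1 (agent_id=4) has no partner → padded with NULL.
- 3 row(s) from t2 found no t1 partner → padded with NULL.
Total: 3 matched + 7 padded = 10 rows.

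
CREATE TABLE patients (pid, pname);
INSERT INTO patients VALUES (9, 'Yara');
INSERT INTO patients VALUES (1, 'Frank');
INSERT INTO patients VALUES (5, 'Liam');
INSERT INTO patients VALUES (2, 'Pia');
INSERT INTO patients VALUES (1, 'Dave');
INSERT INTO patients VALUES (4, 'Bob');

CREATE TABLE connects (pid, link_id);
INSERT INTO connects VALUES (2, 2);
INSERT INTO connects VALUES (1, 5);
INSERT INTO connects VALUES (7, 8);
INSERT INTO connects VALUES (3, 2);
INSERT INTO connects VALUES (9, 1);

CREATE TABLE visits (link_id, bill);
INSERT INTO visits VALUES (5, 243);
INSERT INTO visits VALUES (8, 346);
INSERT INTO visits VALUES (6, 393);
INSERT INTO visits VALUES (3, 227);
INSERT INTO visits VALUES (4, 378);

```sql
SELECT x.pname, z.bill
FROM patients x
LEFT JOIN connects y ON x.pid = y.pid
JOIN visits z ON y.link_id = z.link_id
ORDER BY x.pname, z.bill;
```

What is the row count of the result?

Step 1 — x LEFT JOIN y on pid → 6 row(s).
Then INNER JOIN `visits z` on link_id: keep only rows whose y.link_id appears in z.
Result: 2 row(s).

2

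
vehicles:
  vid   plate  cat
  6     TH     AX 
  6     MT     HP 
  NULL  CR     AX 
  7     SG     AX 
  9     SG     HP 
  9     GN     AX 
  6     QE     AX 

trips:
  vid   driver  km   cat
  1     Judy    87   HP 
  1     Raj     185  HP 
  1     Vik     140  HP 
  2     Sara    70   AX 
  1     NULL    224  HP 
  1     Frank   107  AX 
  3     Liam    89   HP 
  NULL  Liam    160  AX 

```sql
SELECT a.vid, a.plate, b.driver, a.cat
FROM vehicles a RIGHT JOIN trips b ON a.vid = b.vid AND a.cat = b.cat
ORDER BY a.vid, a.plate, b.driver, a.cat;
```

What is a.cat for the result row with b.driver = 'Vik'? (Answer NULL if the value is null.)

RIGHT JOIN keeps every row from `trips`; unmatched rows get NULL for `vehicles`'s columns.
Matching on a.vid = b.vid AND a.cat = b.cat. A NULL in a compared column never satisfies the condition.
Matched pairs: 0; unmatched b rows kept: 8.

NULL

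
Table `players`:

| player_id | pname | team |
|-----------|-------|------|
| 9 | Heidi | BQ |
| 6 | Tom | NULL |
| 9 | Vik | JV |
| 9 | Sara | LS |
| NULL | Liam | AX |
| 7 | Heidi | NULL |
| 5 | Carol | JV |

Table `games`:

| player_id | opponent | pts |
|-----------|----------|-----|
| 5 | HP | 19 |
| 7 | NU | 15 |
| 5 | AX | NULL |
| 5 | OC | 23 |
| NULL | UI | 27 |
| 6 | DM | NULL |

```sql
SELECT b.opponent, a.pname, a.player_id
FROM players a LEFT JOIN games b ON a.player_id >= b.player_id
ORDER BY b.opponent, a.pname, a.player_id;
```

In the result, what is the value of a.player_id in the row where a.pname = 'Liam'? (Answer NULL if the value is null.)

LEFT JOIN keeps every row from `players`; unmatched rows get NULL for `games`'s columns.
Matching on a.player_id >= b.player_id. A NULL in a compared column never satisfies the condition.
Matched pairs: 27; unmatched a rows kept: 1.

NULL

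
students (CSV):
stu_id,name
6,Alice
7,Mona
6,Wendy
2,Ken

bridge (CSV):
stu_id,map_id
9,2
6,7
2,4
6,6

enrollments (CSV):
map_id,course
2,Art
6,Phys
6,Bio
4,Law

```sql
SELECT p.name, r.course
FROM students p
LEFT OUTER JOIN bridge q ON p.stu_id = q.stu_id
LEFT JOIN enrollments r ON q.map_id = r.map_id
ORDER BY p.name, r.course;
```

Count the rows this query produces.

8

Step 1 — p LEFT JOIN q on stu_id → 6 row(s).
Then LEFT JOIN `enrollments r` on map_id: each of those 6 rows is kept; rows whose q.map_id has no match in r get NULL for r's columns.
Result: 8 row(s).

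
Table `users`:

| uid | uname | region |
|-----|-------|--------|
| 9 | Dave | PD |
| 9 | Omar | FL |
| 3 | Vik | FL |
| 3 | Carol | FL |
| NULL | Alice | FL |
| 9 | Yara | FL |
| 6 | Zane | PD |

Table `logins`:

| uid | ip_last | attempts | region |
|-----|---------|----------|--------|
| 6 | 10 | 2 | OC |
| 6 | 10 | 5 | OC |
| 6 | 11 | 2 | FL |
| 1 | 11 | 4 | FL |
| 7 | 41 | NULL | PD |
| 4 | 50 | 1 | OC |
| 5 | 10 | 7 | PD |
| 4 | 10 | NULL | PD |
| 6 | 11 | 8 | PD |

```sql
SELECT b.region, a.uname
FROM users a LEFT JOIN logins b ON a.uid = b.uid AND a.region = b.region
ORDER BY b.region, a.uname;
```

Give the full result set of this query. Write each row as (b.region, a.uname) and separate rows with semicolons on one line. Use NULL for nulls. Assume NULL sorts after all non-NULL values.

(PD, Zane); (NULL, Alice); (NULL, Carol); (NULL, Dave); (NULL, Omar); (NULL, Vik); (NULL, Yara)

LEFT JOIN keeps every row from `users`; unmatched rows get NULL for `logins`'s columns.
Matching on a.uid = b.uid AND a.region = b.region. A NULL in a compared column never satisfies the condition.
- a (uid=9, region=PD) has no partner → padded with NULL.
- a (uid=9, region=FL) has no partner → padded with NULL.
- a (uid=3, region=FL) has no partner → padded with NULL.
- a (uid=3, region=FL) has no partner → padded with NULL.
- a (uid=NULL, region=FL) has no partner → padded with NULL.
- a (uid=9, region=FL) has no partner → padded with NULL.
- a (uid=6, region=PD) pairs with 1 row(s) of b.
After projecting and ordering:
b.region | a.uname
PD | Zane
NULL | Alice
NULL | Carol
NULL | Dave
NULL | Omar
NULL | Vik
NULL | Yara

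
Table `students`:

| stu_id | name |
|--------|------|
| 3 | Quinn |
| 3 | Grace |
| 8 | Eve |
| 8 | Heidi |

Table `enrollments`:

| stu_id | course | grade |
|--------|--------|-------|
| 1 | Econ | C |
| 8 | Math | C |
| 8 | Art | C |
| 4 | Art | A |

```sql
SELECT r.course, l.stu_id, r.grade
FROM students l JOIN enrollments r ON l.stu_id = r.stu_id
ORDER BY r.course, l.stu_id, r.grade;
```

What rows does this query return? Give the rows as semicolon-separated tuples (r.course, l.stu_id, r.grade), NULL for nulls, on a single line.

INNER JOIN keeps only pairs where the ON condition holds.
Matching on l.stu_id = r.stu_id.
- stu_id=3: no matching r row, dropped.
- stu_id=3: no matching r row, dropped.
- stu_id=8: 2 matching r row(s), so 2 row(s) emitted.
- stu_id=8: 2 matching r row(s), so 2 row(s) emitted.
After projecting and ordering:
r.course | l.stu_id | r.grade
Art | 8 | C
Art | 8 | C
Math | 8 | C
Math | 8 | C

(Art, 8, C); (Art, 8, C); (Math, 8, C); (Math, 8, C)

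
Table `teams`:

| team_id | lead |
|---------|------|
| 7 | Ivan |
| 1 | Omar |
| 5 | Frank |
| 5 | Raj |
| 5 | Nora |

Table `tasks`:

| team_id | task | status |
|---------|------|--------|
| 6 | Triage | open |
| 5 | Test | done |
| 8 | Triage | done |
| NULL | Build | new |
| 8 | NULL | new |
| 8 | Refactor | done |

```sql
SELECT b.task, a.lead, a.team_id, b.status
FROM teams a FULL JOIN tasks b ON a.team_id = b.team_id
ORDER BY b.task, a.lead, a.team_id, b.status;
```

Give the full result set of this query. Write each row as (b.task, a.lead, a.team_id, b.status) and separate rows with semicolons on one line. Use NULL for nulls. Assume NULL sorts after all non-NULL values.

FULL OUTER JOIN keeps every row from both sides; unmatched rows get NULL for the other side's columns.
Matching on a.team_id = b.team_id. A NULL in a compared column never satisfies the condition.
- a row (team_id=7): no match → kept, b columns NULL.
- a row (team_id=1): no match → kept, b columns NULL.
- a row (team_id=5): matches 1 b row(s) → 1 output row(s).
- a row (team_id=5): matches 1 b row(s) → 1 output row(s).
- a row (team_id=5): matches 1 b row(s) → 1 output row(s).
- plus 5 unmatched b row(s), each kept with NULL a columns.
After projecting and ordering:
b.task | a.lead | a.team_id | b.status
Build | NULL | NULL | new
Refactor | NULL | NULL | done
Test | Frank | 5 | done
Test | Nora | 5 | done
Test | Raj | 5 | done
Triage | NULL | NULL | done
Triage | NULL | NULL | open
NULL | Ivan | 7 | NULL
NULL | Omar | 1 | NULL
NULL | NULL | NULL | new

(Build, NULL, NULL, new); (Refactor, NULL, NULL, done); (Test, Frank, 5, done); (Test, Nora, 5, done); (Test, Raj, 5, done); (Triage, NULL, NULL, done); (Triage, NULL, NULL, open); (NULL, Ivan, 7, NULL); (NULL, Omar, 1, NULL); (NULL, NULL, NULL, new)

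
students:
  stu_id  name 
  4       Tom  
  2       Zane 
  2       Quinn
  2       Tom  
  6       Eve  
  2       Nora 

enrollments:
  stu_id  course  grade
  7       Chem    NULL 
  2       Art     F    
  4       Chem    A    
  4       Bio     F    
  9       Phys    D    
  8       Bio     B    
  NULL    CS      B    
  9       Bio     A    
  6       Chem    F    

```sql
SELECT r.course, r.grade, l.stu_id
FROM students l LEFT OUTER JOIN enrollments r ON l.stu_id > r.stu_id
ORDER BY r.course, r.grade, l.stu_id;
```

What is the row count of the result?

LEFT JOIN keeps every row from `students`; unmatched rows get NULL for `enrollments`'s columns.
Matching on l.stu_id > r.stu_id. A NULL in a compared column never satisfies the condition.
- l row (stu_id=4): matches 1 r row(s) → 1 output row(s).
- l row (stu_id=2): no match → kept, r columns NULL.
- l row (stu_id=2): no match → kept, r columns NULL.
- l row (stu_id=2): no match → kept, r columns NULL.
- l row (stu_id=6): matches 3 r row(s) → 3 output row(s).
- l row (stu_id=2): no match → kept, r columns NULL.
Total: 4 matched + 4 padded = 8 rows.

8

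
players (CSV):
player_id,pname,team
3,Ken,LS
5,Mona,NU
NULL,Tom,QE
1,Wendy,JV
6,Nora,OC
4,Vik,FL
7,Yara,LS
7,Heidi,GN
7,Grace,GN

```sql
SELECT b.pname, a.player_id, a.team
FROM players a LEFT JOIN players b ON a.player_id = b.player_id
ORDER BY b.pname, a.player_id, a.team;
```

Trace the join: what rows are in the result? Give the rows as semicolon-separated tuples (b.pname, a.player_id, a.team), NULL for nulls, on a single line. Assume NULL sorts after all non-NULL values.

LEFT JOIN keeps every row from `players a`; unmatched rows get NULL for `players b`'s columns.
Matching on a.player_id = b.player_id. A NULL in a compared column never satisfies the condition.
- player_id=3: 1 matching b row(s), so 1 row(s) emitted.
- player_id=5: 1 matching b row(s), so 1 row(s) emitted.
- player_id=NULL: no b row matches, row kept with b columns NULL.
- player_id=1: 1 matching b row(s), so 1 row(s) emitted.
- player_id=6: 1 matching b row(s), so 1 row(s) emitted.
- player_id=4: 1 matching b row(s), so 1 row(s) emitted.
- player_id=7: 3 matching b row(s), so 3 row(s) emitted.
- player_id=7: 3 matching b row(s), so 3 row(s) emitted.
- player_id=7: 3 matching b row(s), so 3 row(s) emitted.

(Grace, 7, GN); (Grace, 7, GN); (Grace, 7, LS); (Heidi, 7, GN); (Heidi, 7, GN); (Heidi, 7, LS); (Ken, 3, LS); (Mona, 5, NU); (Nora, 6, OC); (Vik, 4, FL); (Wendy, 1, JV); (Yara, 7, GN); (Yara, 7, GN); (Yara, 7, LS); (NULL, NULL, QE)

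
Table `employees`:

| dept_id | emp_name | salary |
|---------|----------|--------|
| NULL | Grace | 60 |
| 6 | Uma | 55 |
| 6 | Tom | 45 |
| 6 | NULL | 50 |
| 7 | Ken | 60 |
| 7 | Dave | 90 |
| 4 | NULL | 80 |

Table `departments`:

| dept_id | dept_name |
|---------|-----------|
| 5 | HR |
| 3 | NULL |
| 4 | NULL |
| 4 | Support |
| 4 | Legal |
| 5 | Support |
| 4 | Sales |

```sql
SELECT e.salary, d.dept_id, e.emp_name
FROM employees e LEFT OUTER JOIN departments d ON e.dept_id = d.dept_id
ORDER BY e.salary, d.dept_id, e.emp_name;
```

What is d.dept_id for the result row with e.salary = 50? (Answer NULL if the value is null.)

LEFT JOIN keeps every row from `employees`; unmatched rows get NULL for `departments`'s columns.
Matching on e.dept_id = d.dept_id. A NULL in a compared column never satisfies the condition.
Matched pairs: 4; unmatched e rows kept: 6.

NULL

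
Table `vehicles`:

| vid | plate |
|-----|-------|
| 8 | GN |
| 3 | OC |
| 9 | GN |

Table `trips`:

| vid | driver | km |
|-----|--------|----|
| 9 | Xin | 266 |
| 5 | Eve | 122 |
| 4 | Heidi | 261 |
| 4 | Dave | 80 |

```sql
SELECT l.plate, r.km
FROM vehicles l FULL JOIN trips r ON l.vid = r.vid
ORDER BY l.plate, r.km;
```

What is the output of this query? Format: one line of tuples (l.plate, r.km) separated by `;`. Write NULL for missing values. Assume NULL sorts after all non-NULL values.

(GN, 266); (GN, NULL); (OC, NULL); (NULL, 80); (NULL, 122); (NULL, 261)

FULL OUTER JOIN keeps every row from both sides; unmatched rows get NULL for the other side's columns.
Matching on l.vid = r.vid.
Matched pairs: 1; unmatched l rows kept: 2; unmatched r rows kept: 3.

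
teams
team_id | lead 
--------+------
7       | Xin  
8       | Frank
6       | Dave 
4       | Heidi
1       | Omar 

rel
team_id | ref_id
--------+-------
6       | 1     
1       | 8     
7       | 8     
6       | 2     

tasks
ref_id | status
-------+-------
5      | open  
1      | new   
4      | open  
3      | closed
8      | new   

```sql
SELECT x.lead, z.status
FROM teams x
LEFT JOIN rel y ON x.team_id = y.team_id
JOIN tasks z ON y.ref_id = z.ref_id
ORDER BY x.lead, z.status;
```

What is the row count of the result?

3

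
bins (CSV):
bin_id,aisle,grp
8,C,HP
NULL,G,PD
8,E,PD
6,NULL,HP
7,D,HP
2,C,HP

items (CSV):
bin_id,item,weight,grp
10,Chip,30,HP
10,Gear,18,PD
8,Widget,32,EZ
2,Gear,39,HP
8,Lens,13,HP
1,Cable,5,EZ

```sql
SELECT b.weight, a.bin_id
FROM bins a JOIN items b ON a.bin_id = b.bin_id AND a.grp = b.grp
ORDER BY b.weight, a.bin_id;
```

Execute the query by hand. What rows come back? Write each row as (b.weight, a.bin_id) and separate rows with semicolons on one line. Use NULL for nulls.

(13, 8); (39, 2)

INNER JOIN keeps only pairs where the ON condition holds.
Matching on a.bin_id = b.bin_id AND a.grp = b.grp. A NULL in a compared column never satisfies the condition.
- a[0] bin_id=8, grp=HP → 1 match(es) in b → 1 row(s).
- a[1] bin_id=NULL, grp=PD → no match; dropped.
- a[2] bin_id=8, grp=PD → no match; dropped.
- a[3] bin_id=6, grp=HP → no match; dropped.
- a[4] bin_id=7, grp=HP → no match; dropped.
- a[5] bin_id=2, grp=HP → 1 match(es) in b → 1 row(s).
After projecting and ordering:
b.weight | a.bin_id
13 | 8
39 | 2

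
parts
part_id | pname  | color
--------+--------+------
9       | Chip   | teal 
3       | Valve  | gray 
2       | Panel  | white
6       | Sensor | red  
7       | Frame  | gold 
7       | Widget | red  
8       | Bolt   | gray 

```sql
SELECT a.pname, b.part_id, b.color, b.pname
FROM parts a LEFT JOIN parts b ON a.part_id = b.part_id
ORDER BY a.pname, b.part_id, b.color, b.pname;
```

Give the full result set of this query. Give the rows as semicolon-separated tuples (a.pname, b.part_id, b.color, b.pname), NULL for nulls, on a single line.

(Bolt, 8, gray, Bolt); (Chip, 9, teal, Chip); (Frame, 7, gold, Frame); (Frame, 7, red, Widget); (Panel, 2, white, Panel); (Sensor, 6, red, Sensor); (Valve, 3, gray, Valve); (Widget, 7, gold, Frame); (Widget, 7, red, Widget)

LEFT JOIN keeps every row from `parts a`; unmatched rows get NULL for `parts b`'s columns.
Matching on a.part_id = b.part_id.
Matched pairs: 9; unmatched a rows kept: 0.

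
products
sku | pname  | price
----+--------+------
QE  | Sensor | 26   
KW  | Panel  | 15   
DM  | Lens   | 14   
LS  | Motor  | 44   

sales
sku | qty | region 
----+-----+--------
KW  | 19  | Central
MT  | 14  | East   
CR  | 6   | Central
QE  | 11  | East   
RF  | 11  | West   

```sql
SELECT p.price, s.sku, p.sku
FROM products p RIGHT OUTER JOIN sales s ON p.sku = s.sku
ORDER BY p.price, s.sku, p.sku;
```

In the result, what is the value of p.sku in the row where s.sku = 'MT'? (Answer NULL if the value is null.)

NULL

RIGHT JOIN keeps every row from `sales`; unmatched rows get NULL for `products`'s columns.
Matching on p.sku = s.sku.
Matched pairs: 2; unmatched s rows kept: 3.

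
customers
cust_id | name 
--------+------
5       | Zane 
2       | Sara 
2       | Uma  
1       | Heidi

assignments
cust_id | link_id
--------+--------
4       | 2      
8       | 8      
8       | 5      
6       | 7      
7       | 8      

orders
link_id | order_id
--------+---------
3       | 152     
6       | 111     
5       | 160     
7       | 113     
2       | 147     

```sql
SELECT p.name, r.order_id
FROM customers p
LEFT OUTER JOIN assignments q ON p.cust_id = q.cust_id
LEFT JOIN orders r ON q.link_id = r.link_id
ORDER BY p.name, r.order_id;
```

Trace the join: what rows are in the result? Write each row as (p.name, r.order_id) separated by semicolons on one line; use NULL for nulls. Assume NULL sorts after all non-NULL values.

Step 1 — p LEFT JOIN q on cust_id → 4 row(s).
Then LEFT JOIN `orders r` on link_id: each of those 4 rows is kept; rows whose q.link_id has no match in r get NULL for r's columns.

(Heidi, NULL); (Sara, NULL); (Uma, NULL); (Zane, NULL)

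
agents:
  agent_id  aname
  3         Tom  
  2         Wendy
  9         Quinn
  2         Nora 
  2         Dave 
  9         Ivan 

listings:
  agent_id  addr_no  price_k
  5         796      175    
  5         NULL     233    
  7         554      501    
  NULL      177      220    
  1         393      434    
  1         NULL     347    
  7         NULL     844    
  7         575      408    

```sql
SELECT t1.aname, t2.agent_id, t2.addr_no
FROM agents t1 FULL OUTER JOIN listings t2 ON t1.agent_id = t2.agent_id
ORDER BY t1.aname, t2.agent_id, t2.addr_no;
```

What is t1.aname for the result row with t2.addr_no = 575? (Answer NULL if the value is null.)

FULL OUTER JOIN keeps every row from both sides; unmatched rows get NULL for the other side's columns.
Matching on t1.agent_id = t2.agent_id. A NULL in a compared column never satisfies the condition.
- agent_id=3: no t2 row matches, row kept with t2 columns NULL.
- agent_id=2: no t2 row matches, row kept with t2 columns NULL.
- agent_id=9: no t2 row matches, row kept with t2 columns NULL.
- agent_id=2: no t2 row matches, row kept with t2 columns NULL.
- agent_id=2: no t2 row matches, row kept with t2 columns NULL.
- agent_id=9: no t2 row matches, row kept with t2 columns NULL.
- 8 row(s) from t2 found no t1 partner → padded with NULL.

NULL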